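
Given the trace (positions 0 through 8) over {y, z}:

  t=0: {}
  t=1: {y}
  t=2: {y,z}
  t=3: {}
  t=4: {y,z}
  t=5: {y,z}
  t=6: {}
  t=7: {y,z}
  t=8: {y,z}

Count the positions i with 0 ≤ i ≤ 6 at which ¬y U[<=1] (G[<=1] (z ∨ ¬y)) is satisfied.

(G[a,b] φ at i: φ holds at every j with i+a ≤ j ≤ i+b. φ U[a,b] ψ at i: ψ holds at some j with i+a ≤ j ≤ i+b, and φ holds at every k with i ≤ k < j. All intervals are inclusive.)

Evaluate at each i in [0,6]:
  i=0: ✗ (no rhs in [0,1])
  i=1: ✗ (lhs fails at k=1 before rhs at j=2)
  i=2: ✓ (rhs at j=2)
  i=3: ✓ (rhs at j=3)
  i=4: ✓ (rhs at j=4)
  i=5: ✓ (rhs at j=5)
  i=6: ✓ (rhs at j=6)
Positions where it holds: {2, 3, 4, 5, 6} → 5.

5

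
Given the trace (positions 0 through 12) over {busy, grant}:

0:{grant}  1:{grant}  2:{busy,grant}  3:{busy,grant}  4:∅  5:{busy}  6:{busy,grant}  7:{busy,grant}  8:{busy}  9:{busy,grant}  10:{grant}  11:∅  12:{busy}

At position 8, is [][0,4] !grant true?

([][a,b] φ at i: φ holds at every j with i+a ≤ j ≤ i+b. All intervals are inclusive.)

Check !grant at every j in [8,12]:
  j=8: true
  j=9: false
  j=10: false
  j=11: true
  j=12: true
Fails at j=9 → formula fails.

False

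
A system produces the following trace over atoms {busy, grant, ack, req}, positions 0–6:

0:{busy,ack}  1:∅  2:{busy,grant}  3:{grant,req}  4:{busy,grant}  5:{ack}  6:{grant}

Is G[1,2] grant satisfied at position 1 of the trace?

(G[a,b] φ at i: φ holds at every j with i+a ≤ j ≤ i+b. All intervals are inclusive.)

Yes

Check grant at every j in [2,3]:
  j=2: true
  j=3: true
All positions satisfy it → formula holds.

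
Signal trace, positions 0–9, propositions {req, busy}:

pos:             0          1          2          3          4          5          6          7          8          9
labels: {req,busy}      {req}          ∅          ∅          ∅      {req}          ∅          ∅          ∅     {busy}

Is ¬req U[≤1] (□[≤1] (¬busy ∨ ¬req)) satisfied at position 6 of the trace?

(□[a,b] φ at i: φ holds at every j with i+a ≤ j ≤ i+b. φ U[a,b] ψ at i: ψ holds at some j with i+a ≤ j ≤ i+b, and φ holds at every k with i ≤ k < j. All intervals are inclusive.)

True

Need some j in [6,7] with □[≤1] (¬busy ∨ ¬req), and ¬req at every k in [6,j-1].
  j=6: □[≤1] (¬busy ∨ ¬req) holds; no prefix to check → satisfied.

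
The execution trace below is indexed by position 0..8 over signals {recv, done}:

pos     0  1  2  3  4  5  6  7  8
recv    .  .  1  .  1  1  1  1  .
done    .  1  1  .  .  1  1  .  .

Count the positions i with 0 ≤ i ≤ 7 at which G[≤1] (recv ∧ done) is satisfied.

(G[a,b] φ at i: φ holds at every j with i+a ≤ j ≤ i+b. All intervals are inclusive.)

Evaluate at each i in [0,7]:
  i=0: ✗ (fails at j=0)
  i=1: ✗ (fails at j=1)
  i=2: ✗ (fails at j=3)
  i=3: ✗ (fails at j=3)
  i=4: ✗ (fails at j=4)
  i=5: ✓ (all of [5,6])
  i=6: ✗ (fails at j=7)
  i=7: ✗ (fails at j=7)
Positions where it holds: {5} → 1.

1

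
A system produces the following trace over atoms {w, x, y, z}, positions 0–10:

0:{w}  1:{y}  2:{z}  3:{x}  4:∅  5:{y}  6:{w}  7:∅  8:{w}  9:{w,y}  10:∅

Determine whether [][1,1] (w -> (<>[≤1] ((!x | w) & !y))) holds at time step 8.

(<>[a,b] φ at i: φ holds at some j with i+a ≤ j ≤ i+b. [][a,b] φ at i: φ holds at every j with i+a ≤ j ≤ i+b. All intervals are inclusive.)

True

Check (w -> (<>[≤1] ((!x | w) & !y))) at every j in [9,9]:
  j=9: antecedent true; consequent holds (witness at 10) → ✓
All positions satisfy it → formula holds.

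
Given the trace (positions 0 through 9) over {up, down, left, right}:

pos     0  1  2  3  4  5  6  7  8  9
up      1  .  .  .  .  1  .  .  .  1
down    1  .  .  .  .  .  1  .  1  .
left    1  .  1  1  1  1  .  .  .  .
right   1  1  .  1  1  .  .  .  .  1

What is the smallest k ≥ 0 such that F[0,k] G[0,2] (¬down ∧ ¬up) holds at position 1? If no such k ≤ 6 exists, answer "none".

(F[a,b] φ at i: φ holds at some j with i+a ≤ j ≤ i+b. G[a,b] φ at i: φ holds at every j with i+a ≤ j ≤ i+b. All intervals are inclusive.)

Scan j = 1,2,… for G[0,2] (¬down ∧ ¬up):
  j=1: holds
First hit at j=1, so smallest k = 1-1 = 0.

0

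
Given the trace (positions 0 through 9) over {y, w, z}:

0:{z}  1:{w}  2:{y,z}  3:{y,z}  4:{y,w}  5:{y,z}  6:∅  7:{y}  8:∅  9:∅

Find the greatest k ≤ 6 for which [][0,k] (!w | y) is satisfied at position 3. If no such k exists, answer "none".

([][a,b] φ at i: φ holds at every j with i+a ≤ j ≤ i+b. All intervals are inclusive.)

(!w | y) must hold from j=3 onward; find where it first fails.
  j=3: holds
  j=4: holds
  j=5: holds
  j=6: holds
  j=7: holds
  j=8: holds
  j=9: holds
Holds through j=9; largest k = 6.

6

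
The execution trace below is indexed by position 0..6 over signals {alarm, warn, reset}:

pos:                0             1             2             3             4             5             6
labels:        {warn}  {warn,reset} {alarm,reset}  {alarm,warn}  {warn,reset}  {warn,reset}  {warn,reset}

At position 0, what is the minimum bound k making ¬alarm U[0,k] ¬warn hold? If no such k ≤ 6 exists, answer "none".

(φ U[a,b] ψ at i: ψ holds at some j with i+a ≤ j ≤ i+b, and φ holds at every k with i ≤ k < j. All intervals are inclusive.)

Need earliest j ≥ 0 with ¬warn, and ¬alarm at every k in [0,j-1].
  j=0: rhs fails.
  j=1: rhs fails.
  j=2: rhs holds; lhs holds on [0,1]. k = 2.

2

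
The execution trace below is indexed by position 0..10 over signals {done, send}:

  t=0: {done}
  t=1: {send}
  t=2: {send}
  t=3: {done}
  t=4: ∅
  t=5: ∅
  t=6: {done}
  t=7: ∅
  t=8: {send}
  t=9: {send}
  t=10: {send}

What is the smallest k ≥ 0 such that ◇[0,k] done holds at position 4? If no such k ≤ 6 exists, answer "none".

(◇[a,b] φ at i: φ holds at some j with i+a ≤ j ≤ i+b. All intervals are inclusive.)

2

Scan j = 4,5,… for done:
  j=4: fails
  j=5: fails
  j=6: holds
First hit at j=6, so smallest k = 6-4 = 2.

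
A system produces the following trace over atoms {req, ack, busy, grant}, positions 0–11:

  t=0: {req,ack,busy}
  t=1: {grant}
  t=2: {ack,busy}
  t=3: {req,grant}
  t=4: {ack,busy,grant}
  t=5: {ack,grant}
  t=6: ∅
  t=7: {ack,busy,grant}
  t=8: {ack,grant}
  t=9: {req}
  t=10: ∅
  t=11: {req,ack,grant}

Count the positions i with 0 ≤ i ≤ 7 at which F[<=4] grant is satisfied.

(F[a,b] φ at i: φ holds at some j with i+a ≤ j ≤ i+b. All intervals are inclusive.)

Evaluate at each i in [0,7]:
  i=0: ✓ (witness j=1)
  i=1: ✓ (witness j=1)
  i=2: ✓ (witness j=3)
  i=3: ✓ (witness j=3)
  i=4: ✓ (witness j=4)
  i=5: ✓ (witness j=5)
  i=6: ✓ (witness j=7)
  i=7: ✓ (witness j=7)
Positions where it holds: {0, 1, 2, 3, 4, 5, 6, 7} → 8.

8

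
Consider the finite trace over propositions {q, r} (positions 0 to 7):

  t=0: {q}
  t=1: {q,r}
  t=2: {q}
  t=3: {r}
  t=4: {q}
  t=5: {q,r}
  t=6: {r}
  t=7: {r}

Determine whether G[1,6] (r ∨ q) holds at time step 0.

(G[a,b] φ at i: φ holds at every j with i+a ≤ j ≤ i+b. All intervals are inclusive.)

Check (r ∨ q) at every j in [1,6]:
  j=1: true
  j=2: true
  j=3: true
  j=4: true
  j=5: true
  j=6: true
All positions satisfy it → formula holds.

Holds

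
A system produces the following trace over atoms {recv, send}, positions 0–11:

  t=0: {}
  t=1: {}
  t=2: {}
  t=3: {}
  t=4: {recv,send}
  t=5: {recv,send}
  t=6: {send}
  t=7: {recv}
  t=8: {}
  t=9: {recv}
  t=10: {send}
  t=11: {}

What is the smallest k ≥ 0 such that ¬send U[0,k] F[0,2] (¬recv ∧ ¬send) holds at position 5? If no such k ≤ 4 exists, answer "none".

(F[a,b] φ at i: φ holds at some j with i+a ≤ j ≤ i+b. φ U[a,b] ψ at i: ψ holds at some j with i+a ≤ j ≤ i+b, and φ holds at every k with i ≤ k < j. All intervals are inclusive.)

Need earliest j ≥ 5 with F[0,2] (¬recv ∧ ¬send), and ¬send at every k in [5,j-1].
  j=5: rhs fails.
  j=6: rhs holds but lhs fails at k=5.
  j=7: rhs holds but lhs fails at k=5.
  j=8: rhs holds but lhs fails at k=5.
  j=9: rhs holds but lhs fails at k=5.
No witness within the range → none.

none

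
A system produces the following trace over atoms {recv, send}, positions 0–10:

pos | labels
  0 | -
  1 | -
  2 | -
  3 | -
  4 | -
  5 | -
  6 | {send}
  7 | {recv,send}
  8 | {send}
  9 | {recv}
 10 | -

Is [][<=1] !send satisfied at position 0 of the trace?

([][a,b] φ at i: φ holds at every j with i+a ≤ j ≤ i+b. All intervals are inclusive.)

Holds

Check !send at every j in [0,1]:
  j=0: true
  j=1: true
All positions satisfy it → formula holds.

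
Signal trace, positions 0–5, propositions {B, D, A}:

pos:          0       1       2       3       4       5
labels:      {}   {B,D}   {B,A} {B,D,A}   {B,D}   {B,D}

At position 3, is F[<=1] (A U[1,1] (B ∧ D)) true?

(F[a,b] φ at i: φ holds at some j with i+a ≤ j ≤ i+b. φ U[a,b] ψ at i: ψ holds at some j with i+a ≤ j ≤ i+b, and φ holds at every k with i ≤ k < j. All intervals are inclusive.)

Holds

Check (A U[1,1] (B ∧ D)) at each j in [3,4]:
  j=3: holds
  j=4: fails
Found at j=3 → formula holds.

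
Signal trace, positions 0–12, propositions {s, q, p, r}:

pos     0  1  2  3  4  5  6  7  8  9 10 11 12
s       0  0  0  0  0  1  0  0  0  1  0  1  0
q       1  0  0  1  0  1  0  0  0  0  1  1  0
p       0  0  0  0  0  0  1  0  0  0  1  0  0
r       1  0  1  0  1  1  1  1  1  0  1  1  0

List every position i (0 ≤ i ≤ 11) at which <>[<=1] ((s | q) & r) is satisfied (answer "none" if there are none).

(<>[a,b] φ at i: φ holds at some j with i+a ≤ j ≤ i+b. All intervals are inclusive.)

Evaluate at each i in [0,11]:
  i=0: ✓ (witness j=0)
  i=1: ✗ (none in [1,2])
  i=2: ✗ (none in [2,3])
  i=3: ✗ (none in [3,4])
  i=4: ✓ (witness j=5)
  i=5: ✓ (witness j=5)
  i=6: ✗ (none in [6,7])
  i=7: ✗ (none in [7,8])
  i=8: ✗ (none in [8,9])
  i=9: ✓ (witness j=10)
  i=10: ✓ (witness j=10)
  i=11: ✓ (witness j=11)

0, 4, 5, 9, 10, 11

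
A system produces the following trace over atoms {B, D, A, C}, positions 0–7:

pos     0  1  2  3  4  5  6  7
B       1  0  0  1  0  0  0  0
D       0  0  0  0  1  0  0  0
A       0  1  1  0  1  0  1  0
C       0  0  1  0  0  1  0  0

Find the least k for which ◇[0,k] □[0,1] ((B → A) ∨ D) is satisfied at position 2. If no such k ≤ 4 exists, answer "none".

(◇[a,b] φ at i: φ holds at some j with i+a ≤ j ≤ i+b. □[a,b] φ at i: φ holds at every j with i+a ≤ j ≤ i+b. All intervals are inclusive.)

2

Scan j = 2,3,… for □[0,1] ((B → A) ∨ D):
  j=2: fails
  j=3: fails
  j=4: holds
First hit at j=4, so smallest k = 4-2 = 2.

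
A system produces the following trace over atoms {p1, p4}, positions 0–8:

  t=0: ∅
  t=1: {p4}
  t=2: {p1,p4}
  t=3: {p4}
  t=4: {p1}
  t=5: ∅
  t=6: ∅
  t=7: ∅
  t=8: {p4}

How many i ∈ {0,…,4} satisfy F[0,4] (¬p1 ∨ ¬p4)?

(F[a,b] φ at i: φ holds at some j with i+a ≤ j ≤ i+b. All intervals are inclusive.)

5

Evaluate at each i in [0,4]:
  i=0: ✓ (witness j=0)
  i=1: ✓ (witness j=1)
  i=2: ✓ (witness j=3)
  i=3: ✓ (witness j=3)
  i=4: ✓ (witness j=4)
Positions where it holds: {0, 1, 2, 3, 4} → 5.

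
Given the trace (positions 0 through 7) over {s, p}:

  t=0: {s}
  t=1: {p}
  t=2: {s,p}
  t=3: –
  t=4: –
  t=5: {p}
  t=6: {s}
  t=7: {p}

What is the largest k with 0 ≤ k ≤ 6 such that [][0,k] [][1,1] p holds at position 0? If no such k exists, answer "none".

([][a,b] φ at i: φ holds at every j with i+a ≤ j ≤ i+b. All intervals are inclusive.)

1

[][1,1] p must hold from j=0 onward; find where it first fails.
  j=0: holds
  j=1: holds
  j=2: fails
Holds on [0,1], so largest k = 1.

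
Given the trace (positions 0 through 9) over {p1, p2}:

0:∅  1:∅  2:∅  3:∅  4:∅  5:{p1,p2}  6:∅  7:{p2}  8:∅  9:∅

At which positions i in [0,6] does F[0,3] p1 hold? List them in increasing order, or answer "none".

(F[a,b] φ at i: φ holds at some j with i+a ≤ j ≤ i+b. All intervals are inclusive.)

Evaluate at each i in [0,6]:
  i=0: ✗ (none in [0,3])
  i=1: ✗ (none in [1,4])
  i=2: ✓ (witness j=5)
  i=3: ✓ (witness j=5)
  i=4: ✓ (witness j=5)
  i=5: ✓ (witness j=5)
  i=6: ✗ (none in [6,9])

2, 3, 4, 5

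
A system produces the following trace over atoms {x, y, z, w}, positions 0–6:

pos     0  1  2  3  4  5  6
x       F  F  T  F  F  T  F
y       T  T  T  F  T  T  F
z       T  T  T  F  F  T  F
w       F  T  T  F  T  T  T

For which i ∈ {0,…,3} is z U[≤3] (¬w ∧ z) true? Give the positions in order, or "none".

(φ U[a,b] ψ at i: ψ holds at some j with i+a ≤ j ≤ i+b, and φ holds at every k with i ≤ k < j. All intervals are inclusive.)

0

Evaluate at each i in [0,3]:
  i=0: ✓ (rhs at j=0)
  i=1: ✗ (no rhs in [1,4])
  i=2: ✗ (no rhs in [2,5])
  i=3: ✗ (no rhs in [3,6])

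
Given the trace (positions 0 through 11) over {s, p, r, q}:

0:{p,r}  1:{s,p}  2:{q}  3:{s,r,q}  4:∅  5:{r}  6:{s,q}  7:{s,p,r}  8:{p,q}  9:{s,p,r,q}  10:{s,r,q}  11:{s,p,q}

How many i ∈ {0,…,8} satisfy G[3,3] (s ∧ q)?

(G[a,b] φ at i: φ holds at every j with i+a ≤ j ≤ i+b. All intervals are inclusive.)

5

Evaluate at each i in [0,8]:
  i=0: ✓ (all of [3,3])
  i=1: ✗ (fails at j=4)
  i=2: ✗ (fails at j=5)
  i=3: ✓ (all of [6,6])
  i=4: ✗ (fails at j=7)
  i=5: ✗ (fails at j=8)
  i=6: ✓ (all of [9,9])
  i=7: ✓ (all of [10,10])
  i=8: ✓ (all of [11,11])
Positions where it holds: {0, 3, 6, 7, 8} → 5.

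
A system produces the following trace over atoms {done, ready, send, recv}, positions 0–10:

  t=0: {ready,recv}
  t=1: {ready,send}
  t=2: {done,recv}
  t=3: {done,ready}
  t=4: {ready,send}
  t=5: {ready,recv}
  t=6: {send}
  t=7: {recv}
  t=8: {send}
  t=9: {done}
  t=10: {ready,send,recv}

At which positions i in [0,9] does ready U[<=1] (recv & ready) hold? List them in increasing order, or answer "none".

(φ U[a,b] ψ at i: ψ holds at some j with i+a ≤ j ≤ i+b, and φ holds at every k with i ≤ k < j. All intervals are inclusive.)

0, 4, 5

Evaluate at each i in [0,9]:
  i=0: ✓ (rhs at j=0)
  i=1: ✗ (no rhs in [1,2])
  i=2: ✗ (no rhs in [2,3])
  i=3: ✗ (no rhs in [3,4])
  i=4: ✓ (rhs at j=5; lhs holds on [4,4])
  i=5: ✓ (rhs at j=5)
  i=6: ✗ (no rhs in [6,7])
  i=7: ✗ (no rhs in [7,8])
  i=8: ✗ (no rhs in [8,9])
  i=9: ✗ (lhs fails at k=9 before rhs at j=10)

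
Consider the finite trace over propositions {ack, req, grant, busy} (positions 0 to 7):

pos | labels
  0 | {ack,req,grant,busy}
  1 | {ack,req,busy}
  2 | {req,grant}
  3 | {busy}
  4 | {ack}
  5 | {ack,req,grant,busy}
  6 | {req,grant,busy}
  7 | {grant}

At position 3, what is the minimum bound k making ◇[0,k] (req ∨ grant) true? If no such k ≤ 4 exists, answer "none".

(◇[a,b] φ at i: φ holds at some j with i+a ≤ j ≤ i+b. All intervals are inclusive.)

Scan j = 3,4,… for (req ∨ grant):
  j=3: fails
  j=4: fails
  j=5: holds
First hit at j=5, so smallest k = 5-3 = 2.

2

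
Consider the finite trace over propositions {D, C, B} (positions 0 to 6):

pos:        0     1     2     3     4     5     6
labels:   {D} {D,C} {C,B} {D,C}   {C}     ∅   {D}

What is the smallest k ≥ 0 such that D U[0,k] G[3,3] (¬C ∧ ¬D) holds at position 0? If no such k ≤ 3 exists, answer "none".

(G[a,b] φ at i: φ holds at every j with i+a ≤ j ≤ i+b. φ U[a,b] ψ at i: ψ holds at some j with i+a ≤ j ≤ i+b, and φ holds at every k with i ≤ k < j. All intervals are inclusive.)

2

Need earliest j ≥ 0 with G[3,3] (¬C ∧ ¬D), and D at every k in [0,j-1].
  j=0: rhs fails.
  j=1: rhs fails.
  j=2: rhs holds; lhs holds on [0,1]. k = 2.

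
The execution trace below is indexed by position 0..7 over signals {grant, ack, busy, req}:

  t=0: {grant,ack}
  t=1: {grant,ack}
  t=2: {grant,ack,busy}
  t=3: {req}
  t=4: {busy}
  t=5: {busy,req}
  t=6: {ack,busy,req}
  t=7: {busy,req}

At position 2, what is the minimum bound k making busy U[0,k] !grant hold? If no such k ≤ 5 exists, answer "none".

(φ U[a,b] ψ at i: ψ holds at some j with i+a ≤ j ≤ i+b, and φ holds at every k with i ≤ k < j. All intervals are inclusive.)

Need earliest j ≥ 2 with !grant, and busy at every k in [2,j-1].
  j=2: rhs fails.
  j=3: rhs holds; lhs holds on [2,2]. k = 1.

1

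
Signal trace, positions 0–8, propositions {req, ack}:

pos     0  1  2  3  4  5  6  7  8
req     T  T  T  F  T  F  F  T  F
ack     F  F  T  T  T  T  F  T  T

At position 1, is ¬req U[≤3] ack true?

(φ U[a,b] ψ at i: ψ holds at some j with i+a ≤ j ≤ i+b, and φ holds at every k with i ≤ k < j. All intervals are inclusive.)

Need some j in [1,4] with ack, and ¬req at every k in [1,j-1].
  j=1: ack false.
  j=2: ack holds, but ¬req fails at k=1 → not this j.
  j=3: ack holds, but ¬req fails at k=1 → not this j.
  j=4: ack holds, but ¬req fails at k=1 → not this j.
No j in the window works → until fails.

False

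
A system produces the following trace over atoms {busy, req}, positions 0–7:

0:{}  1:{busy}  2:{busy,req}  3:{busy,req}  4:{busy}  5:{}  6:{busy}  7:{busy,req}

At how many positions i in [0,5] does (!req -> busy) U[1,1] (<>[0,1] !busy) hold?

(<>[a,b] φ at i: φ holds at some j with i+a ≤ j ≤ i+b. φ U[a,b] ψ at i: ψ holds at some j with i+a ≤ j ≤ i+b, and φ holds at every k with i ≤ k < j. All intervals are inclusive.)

Evaluate at each i in [0,5]:
  i=0: ✗ (no rhs in [1,1])
  i=1: ✗ (no rhs in [2,2])
  i=2: ✗ (no rhs in [3,3])
  i=3: ✓ (rhs at j=4; lhs holds on [3,3])
  i=4: ✓ (rhs at j=5; lhs holds on [4,4])
  i=5: ✗ (no rhs in [6,6])
Positions where it holds: {3, 4} → 2.

2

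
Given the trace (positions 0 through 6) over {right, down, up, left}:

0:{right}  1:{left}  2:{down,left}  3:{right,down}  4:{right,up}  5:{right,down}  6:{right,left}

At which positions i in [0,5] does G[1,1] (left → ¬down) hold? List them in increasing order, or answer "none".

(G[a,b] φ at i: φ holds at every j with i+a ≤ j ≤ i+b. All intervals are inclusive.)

Evaluate at each i in [0,5]:
  i=0: ✓ (all of [1,1])
  i=1: ✗ (fails at j=2)
  i=2: ✓ (all of [3,3])
  i=3: ✓ (all of [4,4])
  i=4: ✓ (all of [5,5])
  i=5: ✓ (all of [6,6])

0, 2, 3, 4, 5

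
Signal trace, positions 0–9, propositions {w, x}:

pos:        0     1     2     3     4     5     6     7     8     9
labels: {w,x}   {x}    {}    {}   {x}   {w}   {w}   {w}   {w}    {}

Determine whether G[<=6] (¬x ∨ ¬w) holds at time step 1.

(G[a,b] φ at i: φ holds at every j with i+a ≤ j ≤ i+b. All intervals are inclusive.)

Check (¬x ∨ ¬w) at every j in [1,7]:
  j=1: true
  j=2: true
  j=3: true
  j=4: true
  j=5: true
  j=6: true
  j=7: true
All positions satisfy it → formula holds.

Yes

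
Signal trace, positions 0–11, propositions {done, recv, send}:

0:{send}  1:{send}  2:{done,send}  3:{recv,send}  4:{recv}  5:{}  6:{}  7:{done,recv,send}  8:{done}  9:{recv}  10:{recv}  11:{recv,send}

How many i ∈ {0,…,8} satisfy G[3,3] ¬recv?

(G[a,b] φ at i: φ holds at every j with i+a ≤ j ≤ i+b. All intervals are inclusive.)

3

Evaluate at each i in [0,8]:
  i=0: ✗ (fails at j=3)
  i=1: ✗ (fails at j=4)
  i=2: ✓ (all of [5,5])
  i=3: ✓ (all of [6,6])
  i=4: ✗ (fails at j=7)
  i=5: ✓ (all of [8,8])
  i=6: ✗ (fails at j=9)
  i=7: ✗ (fails at j=10)
  i=8: ✗ (fails at j=11)
Positions where it holds: {2, 3, 5} → 3.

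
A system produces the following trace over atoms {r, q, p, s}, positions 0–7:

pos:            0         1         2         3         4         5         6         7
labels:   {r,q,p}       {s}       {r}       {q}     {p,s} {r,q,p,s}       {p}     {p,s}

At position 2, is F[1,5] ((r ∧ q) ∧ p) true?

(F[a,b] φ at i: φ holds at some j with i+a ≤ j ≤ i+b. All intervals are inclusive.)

Check ((r ∧ q) ∧ p) at each j in [3,7]:
  j=3: false
  j=4: false
  j=5: true
  j=6: false
  j=7: false
Found at j=5 → formula holds.

True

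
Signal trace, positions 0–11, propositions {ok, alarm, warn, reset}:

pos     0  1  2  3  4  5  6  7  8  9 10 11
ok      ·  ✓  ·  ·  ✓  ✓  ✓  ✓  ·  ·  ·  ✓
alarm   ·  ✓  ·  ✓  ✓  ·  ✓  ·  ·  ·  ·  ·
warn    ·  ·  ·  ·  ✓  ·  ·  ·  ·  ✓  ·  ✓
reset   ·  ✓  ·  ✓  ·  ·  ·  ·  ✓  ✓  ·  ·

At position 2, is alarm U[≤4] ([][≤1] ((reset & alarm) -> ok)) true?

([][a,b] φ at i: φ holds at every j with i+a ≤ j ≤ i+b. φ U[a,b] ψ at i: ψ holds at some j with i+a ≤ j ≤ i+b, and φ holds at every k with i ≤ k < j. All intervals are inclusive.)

Need some j in [2,6] with [][≤1] ((reset & alarm) -> ok), and alarm at every k in [2,j-1].
  j=2: [][≤1] ((reset & alarm) -> ok) — fails at 3.
  j=3: [][≤1] ((reset & alarm) -> ok) — fails at 3.
  j=4: [][≤1] ((reset & alarm) -> ok) holds, but alarm fails at k=2 → not this j.
  j=5: [][≤1] ((reset & alarm) -> ok) holds, but alarm fails at k=2 → not this j.
  j=6: [][≤1] ((reset & alarm) -> ok) holds, but alarm fails at k=2 → not this j.
No j in the window works → until fails.

False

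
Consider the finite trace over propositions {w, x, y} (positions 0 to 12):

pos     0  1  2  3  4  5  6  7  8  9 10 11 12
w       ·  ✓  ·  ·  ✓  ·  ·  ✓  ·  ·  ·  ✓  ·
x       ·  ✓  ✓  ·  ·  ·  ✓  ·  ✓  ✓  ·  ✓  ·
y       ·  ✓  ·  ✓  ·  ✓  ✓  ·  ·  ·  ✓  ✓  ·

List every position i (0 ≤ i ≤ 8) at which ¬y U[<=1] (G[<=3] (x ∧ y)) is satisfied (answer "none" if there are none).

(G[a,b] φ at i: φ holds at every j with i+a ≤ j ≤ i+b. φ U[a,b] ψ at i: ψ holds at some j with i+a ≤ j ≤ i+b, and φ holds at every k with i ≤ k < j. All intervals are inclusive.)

Evaluate at each i in [0,8]:
  i=0: ✗ (no rhs in [0,1])
  i=1: ✗ (no rhs in [1,2])
  i=2: ✗ (no rhs in [2,3])
  i=3: ✗ (no rhs in [3,4])
  i=4: ✗ (no rhs in [4,5])
  i=5: ✗ (no rhs in [5,6])
  i=6: ✗ (no rhs in [6,7])
  i=7: ✗ (no rhs in [7,8])
  i=8: ✗ (no rhs in [8,9])

none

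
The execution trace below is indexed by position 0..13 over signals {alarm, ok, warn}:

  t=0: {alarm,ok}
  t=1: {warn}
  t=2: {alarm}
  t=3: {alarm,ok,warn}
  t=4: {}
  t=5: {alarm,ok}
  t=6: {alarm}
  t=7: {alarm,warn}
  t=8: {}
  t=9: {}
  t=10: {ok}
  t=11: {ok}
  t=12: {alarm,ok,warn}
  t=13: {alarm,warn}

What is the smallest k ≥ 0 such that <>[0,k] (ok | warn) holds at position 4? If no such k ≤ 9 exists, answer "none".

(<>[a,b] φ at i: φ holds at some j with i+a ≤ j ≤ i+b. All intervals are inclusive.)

Scan j = 4,5,… for (ok | warn):
  j=4: fails
  j=5: holds
First hit at j=5, so smallest k = 5-4 = 1.

1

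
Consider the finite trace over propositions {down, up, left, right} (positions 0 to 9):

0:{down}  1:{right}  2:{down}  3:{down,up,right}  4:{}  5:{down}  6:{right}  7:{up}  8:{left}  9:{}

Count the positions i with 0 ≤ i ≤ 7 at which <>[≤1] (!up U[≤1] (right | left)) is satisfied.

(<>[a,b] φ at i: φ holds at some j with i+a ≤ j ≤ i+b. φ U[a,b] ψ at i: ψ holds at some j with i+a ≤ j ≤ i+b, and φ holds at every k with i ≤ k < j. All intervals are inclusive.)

8

Evaluate at each i in [0,7]:
  i=0: ✓ (witness j=0)
  i=1: ✓ (witness j=1)
  i=2: ✓ (witness j=2)
  i=3: ✓ (witness j=3)
  i=4: ✓ (witness j=5)
  i=5: ✓ (witness j=5)
  i=6: ✓ (witness j=6)
  i=7: ✓ (witness j=8)
Positions where it holds: {0, 1, 2, 3, 4, 5, 6, 7} → 8.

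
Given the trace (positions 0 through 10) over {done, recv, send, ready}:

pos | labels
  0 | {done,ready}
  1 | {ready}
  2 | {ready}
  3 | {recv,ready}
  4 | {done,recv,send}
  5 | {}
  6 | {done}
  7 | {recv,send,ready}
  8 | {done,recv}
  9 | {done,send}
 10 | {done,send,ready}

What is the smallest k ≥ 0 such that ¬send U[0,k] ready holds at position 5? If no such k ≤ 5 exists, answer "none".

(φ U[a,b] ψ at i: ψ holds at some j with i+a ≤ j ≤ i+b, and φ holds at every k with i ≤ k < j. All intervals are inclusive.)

2

Need earliest j ≥ 5 with ready, and ¬send at every k in [5,j-1].
  j=5: rhs fails.
  j=6: rhs fails.
  j=7: rhs holds; lhs holds on [5,6]. k = 2.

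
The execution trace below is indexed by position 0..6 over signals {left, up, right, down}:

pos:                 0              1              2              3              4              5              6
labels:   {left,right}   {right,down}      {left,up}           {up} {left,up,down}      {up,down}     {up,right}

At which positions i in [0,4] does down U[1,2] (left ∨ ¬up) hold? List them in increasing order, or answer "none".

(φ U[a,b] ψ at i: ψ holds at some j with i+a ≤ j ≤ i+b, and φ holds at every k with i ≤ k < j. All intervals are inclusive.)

1

Evaluate at each i in [0,4]:
  i=0: ✗ (lhs fails at k=0 before rhs at j=1)
  i=1: ✓ (rhs at j=2; lhs holds on [1,1])
  i=2: ✗ (lhs fails at k=2 before rhs at j=4)
  i=3: ✗ (lhs fails at k=3 before rhs at j=4)
  i=4: ✗ (no rhs in [5,6])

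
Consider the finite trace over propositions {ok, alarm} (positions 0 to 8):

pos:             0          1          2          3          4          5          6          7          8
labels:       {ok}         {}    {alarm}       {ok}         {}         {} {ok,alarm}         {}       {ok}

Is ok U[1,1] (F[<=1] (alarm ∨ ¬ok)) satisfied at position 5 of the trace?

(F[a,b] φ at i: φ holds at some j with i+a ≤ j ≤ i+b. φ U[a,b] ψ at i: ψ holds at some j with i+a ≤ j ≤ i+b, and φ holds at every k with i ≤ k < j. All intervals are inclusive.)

Need some j in [6,6] with F[<=1] (alarm ∨ ¬ok), and ok at every k in [5,j-1].
  j=6: F[<=1] (alarm ∨ ¬ok) holds, but ok fails at k=5 → not this j.
No j in the window works → until fails.

False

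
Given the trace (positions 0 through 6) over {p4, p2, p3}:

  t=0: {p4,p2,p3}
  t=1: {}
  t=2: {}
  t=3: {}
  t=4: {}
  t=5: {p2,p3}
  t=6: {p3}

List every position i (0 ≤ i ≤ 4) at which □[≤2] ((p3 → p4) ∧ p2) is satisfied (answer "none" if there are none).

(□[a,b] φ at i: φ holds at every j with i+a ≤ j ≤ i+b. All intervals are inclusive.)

none

Evaluate at each i in [0,4]:
  i=0: ✗ (fails at j=1)
  i=1: ✗ (fails at j=1)
  i=2: ✗ (fails at j=2)
  i=3: ✗ (fails at j=3)
  i=4: ✗ (fails at j=4)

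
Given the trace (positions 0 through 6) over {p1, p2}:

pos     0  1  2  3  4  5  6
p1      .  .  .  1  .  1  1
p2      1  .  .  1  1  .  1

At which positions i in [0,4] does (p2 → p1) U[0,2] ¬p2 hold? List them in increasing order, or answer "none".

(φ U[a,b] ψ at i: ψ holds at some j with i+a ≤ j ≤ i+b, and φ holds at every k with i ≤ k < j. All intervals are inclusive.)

1, 2

Evaluate at each i in [0,4]:
  i=0: ✗ (lhs fails at k=0 before rhs at j=1)
  i=1: ✓ (rhs at j=1)
  i=2: ✓ (rhs at j=2)
  i=3: ✗ (lhs fails at k=4 before rhs at j=5)
  i=4: ✗ (lhs fails at k=4 before rhs at j=5)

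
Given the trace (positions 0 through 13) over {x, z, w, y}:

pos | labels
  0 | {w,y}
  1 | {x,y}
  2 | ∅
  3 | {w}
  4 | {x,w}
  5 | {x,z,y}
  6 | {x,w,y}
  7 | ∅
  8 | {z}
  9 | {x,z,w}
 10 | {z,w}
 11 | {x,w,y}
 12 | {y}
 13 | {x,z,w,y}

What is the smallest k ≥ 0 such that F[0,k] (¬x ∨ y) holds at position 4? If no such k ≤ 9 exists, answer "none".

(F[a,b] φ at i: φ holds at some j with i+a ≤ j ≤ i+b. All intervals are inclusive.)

1

Scan j = 4,5,… for (¬x ∨ y):
  j=4: fails
  j=5: holds
First hit at j=5, so smallest k = 5-4 = 1.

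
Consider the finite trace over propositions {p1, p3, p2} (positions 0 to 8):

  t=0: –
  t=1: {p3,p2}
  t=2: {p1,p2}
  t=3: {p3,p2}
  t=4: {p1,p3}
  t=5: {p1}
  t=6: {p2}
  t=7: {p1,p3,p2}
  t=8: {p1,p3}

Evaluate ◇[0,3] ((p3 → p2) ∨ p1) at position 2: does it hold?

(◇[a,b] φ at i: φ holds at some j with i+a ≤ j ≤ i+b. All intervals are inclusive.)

Yes

Check ((p3 → p2) ∨ p1) at each j in [2,5]:
  j=2: true
  j=3: true
  j=4: true
  j=5: true
Found at j=2 → formula holds.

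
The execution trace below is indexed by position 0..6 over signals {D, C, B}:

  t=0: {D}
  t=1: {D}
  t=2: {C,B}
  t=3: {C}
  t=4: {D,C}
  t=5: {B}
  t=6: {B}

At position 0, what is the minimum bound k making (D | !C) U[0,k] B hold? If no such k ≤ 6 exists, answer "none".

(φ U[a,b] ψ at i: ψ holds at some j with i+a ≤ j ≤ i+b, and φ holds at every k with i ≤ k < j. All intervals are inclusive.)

Need earliest j ≥ 0 with B, and (D | !C) at every k in [0,j-1].
  j=0: rhs fails.
  j=1: rhs fails.
  j=2: rhs holds; lhs holds on [0,1]. k = 2.

2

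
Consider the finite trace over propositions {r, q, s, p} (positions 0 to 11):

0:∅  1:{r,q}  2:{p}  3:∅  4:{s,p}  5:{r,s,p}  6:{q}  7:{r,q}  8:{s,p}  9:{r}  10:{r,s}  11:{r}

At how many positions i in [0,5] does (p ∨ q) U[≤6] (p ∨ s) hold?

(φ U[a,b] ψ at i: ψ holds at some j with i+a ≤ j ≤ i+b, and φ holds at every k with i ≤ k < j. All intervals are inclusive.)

4

Evaluate at each i in [0,5]:
  i=0: ✗ (lhs fails at k=0 before rhs at j=2)
  i=1: ✓ (rhs at j=2; lhs holds on [1,1])
  i=2: ✓ (rhs at j=2)
  i=3: ✗ (lhs fails at k=3 before rhs at j=4)
  i=4: ✓ (rhs at j=4)
  i=5: ✓ (rhs at j=5)
Positions where it holds: {1, 2, 4, 5} → 4.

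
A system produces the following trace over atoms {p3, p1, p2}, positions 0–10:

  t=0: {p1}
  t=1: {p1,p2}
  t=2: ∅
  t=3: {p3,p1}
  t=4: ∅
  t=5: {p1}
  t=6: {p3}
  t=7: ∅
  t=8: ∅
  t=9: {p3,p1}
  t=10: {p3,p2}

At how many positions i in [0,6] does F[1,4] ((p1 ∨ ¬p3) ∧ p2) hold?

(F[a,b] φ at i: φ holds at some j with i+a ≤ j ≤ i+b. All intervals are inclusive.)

1

Evaluate at each i in [0,6]:
  i=0: ✓ (witness j=1)
  i=1: ✗ (none in [2,5])
  i=2: ✗ (none in [3,6])
  i=3: ✗ (none in [4,7])
  i=4: ✗ (none in [5,8])
  i=5: ✗ (none in [6,9])
  i=6: ✗ (none in [7,10])
Positions where it holds: {0} → 1.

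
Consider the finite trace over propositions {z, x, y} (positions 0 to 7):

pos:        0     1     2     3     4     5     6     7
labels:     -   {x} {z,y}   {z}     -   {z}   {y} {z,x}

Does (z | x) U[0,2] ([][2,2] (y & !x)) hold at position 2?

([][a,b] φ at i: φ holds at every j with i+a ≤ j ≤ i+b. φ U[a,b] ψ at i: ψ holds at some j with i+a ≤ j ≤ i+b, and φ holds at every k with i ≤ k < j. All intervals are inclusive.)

Need some j in [2,4] with [][2,2] (y & !x), and (z | x) at every k in [2,j-1].
  j=2: [][2,2] (y & !x) — fails at 4.
  j=3: [][2,2] (y & !x) — fails at 5.
  j=4: [][2,2] (y & !x) holds; (z | x) holds at every k in [2,3] → satisfied.

True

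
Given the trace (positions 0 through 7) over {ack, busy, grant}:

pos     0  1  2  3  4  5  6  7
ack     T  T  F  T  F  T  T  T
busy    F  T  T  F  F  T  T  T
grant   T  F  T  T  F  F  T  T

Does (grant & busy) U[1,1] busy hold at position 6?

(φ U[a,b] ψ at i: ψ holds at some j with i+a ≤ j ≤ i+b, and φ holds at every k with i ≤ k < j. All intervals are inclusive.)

Need some j in [7,7] with busy, and (grant & busy) at every k in [6,j-1].
  j=7: busy holds; (grant & busy) holds at every k in [6,6] → satisfied.

Holds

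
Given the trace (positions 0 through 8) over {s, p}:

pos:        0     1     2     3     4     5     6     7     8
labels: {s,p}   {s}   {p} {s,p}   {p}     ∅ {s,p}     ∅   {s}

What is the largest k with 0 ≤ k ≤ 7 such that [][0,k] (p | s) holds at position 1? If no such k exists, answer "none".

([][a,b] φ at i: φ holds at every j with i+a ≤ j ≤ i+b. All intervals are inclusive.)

(p | s) must hold from j=1 onward; find where it first fails.
  j=1: holds
  j=2: holds
  j=3: holds
  j=4: holds
  j=5: fails
Holds on [1,4], so largest k = 3.

3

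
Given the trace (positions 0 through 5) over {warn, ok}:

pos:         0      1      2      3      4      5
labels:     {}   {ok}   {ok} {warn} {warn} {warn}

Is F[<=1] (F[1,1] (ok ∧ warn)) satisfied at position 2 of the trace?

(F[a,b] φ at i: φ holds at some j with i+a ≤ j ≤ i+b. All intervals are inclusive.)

Check F[1,1] (ok ∧ warn) at each j in [2,3]:
  j=2: fails (none in [3,3])
  j=3: fails (none in [4,4])
No position in the window satisfies it → formula fails.

No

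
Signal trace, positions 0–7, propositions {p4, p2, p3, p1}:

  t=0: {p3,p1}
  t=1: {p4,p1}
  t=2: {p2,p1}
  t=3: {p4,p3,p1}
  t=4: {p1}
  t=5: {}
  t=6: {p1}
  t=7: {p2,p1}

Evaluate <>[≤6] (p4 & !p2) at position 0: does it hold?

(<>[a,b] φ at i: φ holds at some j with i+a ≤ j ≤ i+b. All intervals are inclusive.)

Check (p4 & !p2) at each j in [0,6]:
  j=0: false
  j=1: true
  j=2: false
  j=3: true
  j=4: false
  j=5: false
  j=6: false
Found at j=1 → formula holds.

Yes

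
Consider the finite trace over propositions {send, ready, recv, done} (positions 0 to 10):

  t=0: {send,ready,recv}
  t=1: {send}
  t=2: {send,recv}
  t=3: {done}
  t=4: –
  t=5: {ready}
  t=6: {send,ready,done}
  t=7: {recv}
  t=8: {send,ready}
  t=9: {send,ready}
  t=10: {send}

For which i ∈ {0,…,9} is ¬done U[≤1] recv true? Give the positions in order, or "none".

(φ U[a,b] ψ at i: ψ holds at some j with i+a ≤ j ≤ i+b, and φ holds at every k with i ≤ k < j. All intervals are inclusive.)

Evaluate at each i in [0,9]:
  i=0: ✓ (rhs at j=0)
  i=1: ✓ (rhs at j=2; lhs holds on [1,1])
  i=2: ✓ (rhs at j=2)
  i=3: ✗ (no rhs in [3,4])
  i=4: ✗ (no rhs in [4,5])
  i=5: ✗ (no rhs in [5,6])
  i=6: ✗ (lhs fails at k=6 before rhs at j=7)
  i=7: ✓ (rhs at j=7)
  i=8: ✗ (no rhs in [8,9])
  i=9: ✗ (no rhs in [9,10])

0, 1, 2, 7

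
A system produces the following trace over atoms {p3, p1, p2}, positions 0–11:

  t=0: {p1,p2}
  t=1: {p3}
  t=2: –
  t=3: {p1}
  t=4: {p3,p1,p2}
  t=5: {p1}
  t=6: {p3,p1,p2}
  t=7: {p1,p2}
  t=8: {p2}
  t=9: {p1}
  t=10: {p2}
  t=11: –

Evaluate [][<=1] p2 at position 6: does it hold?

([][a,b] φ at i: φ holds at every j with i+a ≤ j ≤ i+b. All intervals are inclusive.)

Holds

Check p2 at every j in [6,7]:
  j=6: true
  j=7: true
All positions satisfy it → formula holds.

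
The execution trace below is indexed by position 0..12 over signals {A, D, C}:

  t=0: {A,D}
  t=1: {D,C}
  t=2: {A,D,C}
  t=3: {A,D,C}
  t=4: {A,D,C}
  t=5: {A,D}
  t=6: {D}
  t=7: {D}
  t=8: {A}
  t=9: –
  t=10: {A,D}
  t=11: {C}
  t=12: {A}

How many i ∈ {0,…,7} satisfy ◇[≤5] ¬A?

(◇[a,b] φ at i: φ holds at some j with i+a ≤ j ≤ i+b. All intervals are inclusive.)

8

Evaluate at each i in [0,7]:
  i=0: ✓ (witness j=1)
  i=1: ✓ (witness j=1)
  i=2: ✓ (witness j=6)
  i=3: ✓ (witness j=6)
  i=4: ✓ (witness j=6)
  i=5: ✓ (witness j=6)
  i=6: ✓ (witness j=6)
  i=7: ✓ (witness j=7)
Positions where it holds: {0, 1, 2, 3, 4, 5, 6, 7} → 8.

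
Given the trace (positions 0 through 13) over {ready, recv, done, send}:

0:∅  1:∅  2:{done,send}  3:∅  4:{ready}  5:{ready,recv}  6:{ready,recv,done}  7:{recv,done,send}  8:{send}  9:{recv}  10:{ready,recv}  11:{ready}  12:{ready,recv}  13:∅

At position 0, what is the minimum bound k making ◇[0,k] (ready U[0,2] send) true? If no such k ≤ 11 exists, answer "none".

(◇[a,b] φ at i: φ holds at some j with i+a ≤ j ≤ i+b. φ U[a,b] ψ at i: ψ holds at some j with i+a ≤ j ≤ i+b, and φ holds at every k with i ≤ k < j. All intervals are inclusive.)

2

Scan j = 0,1,… for (ready U[0,2] send):
  j=0: fails
  j=1: fails
  j=2: holds
First hit at j=2, so smallest k = 2-0 = 2.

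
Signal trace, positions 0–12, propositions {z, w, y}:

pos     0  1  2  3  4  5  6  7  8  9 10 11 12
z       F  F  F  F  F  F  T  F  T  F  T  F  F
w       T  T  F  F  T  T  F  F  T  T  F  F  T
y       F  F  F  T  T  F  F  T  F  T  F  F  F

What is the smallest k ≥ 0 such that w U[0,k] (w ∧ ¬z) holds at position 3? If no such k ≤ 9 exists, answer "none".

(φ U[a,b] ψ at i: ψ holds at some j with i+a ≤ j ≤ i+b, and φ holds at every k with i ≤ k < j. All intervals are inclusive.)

Need earliest j ≥ 3 with (w ∧ ¬z), and w at every k in [3,j-1].
  j=3: rhs fails.
  j=4: rhs holds but lhs fails at k=3.
  j=5: rhs holds but lhs fails at k=3.
  j=6: rhs fails.
  j=7: rhs fails.
  j=8: rhs fails.
  j=9: rhs holds but lhs fails at k=3.
  j=10: rhs fails.
  j=11: rhs fails.
  j=12: rhs holds but lhs fails at k=3.
No witness within the range → none.

none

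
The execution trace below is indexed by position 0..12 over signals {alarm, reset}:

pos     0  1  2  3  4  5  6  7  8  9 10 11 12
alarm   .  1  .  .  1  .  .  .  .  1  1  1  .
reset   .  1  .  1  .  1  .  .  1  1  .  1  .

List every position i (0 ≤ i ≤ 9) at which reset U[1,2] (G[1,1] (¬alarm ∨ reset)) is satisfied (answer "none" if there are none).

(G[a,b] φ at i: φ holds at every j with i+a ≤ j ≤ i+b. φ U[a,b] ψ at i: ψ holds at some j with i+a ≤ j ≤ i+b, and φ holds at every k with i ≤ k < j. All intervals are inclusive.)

Evaluate at each i in [0,9]:
  i=0: ✗ (lhs fails at k=0 before rhs at j=1)
  i=1: ✓ (rhs at j=2; lhs holds on [1,1])
  i=2: ✗ (lhs fails at k=2 before rhs at j=4)
  i=3: ✓ (rhs at j=4; lhs holds on [3,3])
  i=4: ✗ (lhs fails at k=4 before rhs at j=5)
  i=5: ✓ (rhs at j=6; lhs holds on [5,5])
  i=6: ✗ (lhs fails at k=6 before rhs at j=7)
  i=7: ✗ (lhs fails at k=7 before rhs at j=8)
  i=8: ✓ (rhs at j=10; lhs holds on [8,9])
  i=9: ✓ (rhs at j=10; lhs holds on [9,9])

1, 3, 5, 8, 9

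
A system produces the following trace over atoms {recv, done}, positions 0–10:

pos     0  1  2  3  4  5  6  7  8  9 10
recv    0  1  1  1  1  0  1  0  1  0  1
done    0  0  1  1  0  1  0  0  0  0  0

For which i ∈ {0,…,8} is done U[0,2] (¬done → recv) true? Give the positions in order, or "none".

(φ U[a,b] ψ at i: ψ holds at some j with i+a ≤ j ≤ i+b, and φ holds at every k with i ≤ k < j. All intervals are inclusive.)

Evaluate at each i in [0,8]:
  i=0: ✗ (lhs fails at k=0 before rhs at j=1)
  i=1: ✓ (rhs at j=1)
  i=2: ✓ (rhs at j=2)
  i=3: ✓ (rhs at j=3)
  i=4: ✓ (rhs at j=4)
  i=5: ✓ (rhs at j=5)
  i=6: ✓ (rhs at j=6)
  i=7: ✗ (lhs fails at k=7 before rhs at j=8)
  i=8: ✓ (rhs at j=8)

1, 2, 3, 4, 5, 6, 8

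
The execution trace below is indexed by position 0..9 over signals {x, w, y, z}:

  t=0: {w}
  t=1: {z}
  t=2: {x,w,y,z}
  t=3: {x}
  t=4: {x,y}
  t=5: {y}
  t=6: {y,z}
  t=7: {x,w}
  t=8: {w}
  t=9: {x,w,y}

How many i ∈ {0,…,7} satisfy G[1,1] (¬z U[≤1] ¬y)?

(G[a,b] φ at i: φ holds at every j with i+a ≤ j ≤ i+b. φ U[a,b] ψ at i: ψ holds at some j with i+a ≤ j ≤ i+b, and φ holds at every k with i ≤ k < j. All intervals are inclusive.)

Evaluate at each i in [0,7]:
  i=0: ✓ (all of [1,1])
  i=1: ✗ (fails at j=2)
  i=2: ✓ (all of [3,3])
  i=3: ✗ (fails at j=4)
  i=4: ✗ (fails at j=5)
  i=5: ✗ (fails at j=6)
  i=6: ✓ (all of [7,7])
  i=7: ✓ (all of [8,8])
Positions where it holds: {0, 2, 6, 7} → 4.

4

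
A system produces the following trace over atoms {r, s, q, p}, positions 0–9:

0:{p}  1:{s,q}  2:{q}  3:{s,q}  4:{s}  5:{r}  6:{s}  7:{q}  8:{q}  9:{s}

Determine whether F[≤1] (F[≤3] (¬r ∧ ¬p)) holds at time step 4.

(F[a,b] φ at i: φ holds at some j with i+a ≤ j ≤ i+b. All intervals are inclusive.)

Check F[≤3] (¬r ∧ ¬p) at each j in [4,5]:
  j=4: holds (witness at 4)
  j=5: holds (witness at 6)
Found at j=4 → formula holds.

True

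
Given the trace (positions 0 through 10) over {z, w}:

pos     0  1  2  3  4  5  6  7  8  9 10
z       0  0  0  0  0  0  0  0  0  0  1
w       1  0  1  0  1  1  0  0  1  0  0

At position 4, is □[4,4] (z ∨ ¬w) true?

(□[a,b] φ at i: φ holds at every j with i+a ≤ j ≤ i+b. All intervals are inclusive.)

No

Check (z ∨ ¬w) at every j in [8,8]:
  j=8: false
Fails at j=8 → formula fails.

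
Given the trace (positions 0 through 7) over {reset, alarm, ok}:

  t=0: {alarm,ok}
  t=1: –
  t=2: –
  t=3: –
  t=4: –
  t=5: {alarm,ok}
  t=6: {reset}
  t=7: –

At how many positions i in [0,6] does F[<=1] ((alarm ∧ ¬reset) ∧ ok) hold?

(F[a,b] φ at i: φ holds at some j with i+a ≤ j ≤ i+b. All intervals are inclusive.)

Evaluate at each i in [0,6]:
  i=0: ✓ (witness j=0)
  i=1: ✗ (none in [1,2])
  i=2: ✗ (none in [2,3])
  i=3: ✗ (none in [3,4])
  i=4: ✓ (witness j=5)
  i=5: ✓ (witness j=5)
  i=6: ✗ (none in [6,7])
Positions where it holds: {0, 4, 5} → 3.

3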